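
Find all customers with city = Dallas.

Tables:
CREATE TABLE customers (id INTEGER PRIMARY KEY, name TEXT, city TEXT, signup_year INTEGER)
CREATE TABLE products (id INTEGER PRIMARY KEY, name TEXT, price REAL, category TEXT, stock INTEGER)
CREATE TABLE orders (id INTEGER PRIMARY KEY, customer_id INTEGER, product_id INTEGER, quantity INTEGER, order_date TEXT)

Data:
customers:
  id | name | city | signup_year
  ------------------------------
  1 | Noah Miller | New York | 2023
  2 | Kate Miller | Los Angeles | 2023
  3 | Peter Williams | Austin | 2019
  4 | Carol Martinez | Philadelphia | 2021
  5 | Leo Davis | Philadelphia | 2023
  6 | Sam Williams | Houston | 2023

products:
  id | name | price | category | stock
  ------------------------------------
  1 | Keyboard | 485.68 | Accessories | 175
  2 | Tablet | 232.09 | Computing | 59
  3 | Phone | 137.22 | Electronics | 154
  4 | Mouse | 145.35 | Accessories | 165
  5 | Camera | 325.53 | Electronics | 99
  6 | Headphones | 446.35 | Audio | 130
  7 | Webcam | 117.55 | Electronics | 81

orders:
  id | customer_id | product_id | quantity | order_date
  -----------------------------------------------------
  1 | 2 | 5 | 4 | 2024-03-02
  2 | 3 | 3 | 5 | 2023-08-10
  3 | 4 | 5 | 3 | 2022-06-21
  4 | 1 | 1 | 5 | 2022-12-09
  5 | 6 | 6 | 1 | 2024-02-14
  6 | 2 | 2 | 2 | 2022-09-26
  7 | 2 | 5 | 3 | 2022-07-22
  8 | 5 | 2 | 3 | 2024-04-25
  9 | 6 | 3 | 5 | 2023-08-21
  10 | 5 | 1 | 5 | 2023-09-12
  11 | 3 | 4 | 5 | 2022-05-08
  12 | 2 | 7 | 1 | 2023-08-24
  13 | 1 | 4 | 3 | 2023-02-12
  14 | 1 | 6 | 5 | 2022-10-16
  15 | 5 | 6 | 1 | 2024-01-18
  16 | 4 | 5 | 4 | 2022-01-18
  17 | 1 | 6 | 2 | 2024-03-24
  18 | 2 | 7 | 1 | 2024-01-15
SELECT name, city FROM customers WHERE city = 'Dallas'

Execution result:
(no rows)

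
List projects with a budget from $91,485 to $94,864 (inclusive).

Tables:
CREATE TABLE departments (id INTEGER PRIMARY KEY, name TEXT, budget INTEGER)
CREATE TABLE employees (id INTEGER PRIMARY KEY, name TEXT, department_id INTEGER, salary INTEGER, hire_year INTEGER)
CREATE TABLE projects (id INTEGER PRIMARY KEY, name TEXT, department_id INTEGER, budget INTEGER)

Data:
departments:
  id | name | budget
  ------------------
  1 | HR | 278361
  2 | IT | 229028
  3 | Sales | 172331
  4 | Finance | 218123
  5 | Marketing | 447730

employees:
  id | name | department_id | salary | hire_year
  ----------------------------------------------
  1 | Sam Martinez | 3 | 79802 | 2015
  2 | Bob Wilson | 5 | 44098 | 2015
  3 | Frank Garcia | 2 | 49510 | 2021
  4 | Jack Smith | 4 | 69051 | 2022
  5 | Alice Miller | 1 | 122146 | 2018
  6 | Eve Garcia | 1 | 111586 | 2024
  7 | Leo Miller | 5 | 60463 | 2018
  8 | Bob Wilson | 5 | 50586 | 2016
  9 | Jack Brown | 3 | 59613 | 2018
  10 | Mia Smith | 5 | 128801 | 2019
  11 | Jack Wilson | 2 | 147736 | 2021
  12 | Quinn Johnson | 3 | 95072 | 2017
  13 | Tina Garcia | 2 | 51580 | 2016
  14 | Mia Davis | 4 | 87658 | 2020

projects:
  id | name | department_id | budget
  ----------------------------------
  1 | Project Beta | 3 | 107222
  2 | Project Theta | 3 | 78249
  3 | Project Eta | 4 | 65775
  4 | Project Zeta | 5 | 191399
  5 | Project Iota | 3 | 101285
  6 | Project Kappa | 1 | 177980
SELECT name, budget FROM projects WHERE budget BETWEEN 91485 AND 94864

Execution result:
(no rows)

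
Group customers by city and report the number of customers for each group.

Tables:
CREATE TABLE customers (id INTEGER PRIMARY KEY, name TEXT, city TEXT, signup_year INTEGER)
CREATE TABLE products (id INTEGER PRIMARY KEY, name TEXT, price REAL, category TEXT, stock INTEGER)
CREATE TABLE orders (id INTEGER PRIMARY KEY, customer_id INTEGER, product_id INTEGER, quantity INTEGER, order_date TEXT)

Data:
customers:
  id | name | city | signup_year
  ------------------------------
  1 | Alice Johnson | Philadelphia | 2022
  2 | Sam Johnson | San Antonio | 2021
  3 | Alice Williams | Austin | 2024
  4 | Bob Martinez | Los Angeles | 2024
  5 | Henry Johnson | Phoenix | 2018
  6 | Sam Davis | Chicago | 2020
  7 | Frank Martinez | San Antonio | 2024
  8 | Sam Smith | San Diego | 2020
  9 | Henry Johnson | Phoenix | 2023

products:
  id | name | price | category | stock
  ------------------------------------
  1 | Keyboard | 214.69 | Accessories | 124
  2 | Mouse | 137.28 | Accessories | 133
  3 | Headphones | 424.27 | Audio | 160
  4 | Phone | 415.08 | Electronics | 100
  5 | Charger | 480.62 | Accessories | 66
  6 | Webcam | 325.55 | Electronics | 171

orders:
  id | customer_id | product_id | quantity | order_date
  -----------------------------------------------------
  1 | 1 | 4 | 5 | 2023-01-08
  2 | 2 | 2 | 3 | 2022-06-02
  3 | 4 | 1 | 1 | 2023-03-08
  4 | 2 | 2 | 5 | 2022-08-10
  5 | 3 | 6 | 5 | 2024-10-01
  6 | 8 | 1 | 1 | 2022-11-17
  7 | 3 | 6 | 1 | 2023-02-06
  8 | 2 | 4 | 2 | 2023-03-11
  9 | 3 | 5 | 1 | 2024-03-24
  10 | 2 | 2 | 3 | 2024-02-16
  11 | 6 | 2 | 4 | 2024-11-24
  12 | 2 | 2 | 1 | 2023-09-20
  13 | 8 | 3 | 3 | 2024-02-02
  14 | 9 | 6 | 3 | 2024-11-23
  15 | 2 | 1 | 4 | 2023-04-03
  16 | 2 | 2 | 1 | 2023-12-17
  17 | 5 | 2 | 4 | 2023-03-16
SELECT city, COUNT(*) AS n FROM customers GROUP BY city

Execution result:
city | n
Austin | 1
Chicago | 1
Los Angeles | 1
Philadelphia | 1
Phoenix | 2
San Antonio | 2
San Diego | 1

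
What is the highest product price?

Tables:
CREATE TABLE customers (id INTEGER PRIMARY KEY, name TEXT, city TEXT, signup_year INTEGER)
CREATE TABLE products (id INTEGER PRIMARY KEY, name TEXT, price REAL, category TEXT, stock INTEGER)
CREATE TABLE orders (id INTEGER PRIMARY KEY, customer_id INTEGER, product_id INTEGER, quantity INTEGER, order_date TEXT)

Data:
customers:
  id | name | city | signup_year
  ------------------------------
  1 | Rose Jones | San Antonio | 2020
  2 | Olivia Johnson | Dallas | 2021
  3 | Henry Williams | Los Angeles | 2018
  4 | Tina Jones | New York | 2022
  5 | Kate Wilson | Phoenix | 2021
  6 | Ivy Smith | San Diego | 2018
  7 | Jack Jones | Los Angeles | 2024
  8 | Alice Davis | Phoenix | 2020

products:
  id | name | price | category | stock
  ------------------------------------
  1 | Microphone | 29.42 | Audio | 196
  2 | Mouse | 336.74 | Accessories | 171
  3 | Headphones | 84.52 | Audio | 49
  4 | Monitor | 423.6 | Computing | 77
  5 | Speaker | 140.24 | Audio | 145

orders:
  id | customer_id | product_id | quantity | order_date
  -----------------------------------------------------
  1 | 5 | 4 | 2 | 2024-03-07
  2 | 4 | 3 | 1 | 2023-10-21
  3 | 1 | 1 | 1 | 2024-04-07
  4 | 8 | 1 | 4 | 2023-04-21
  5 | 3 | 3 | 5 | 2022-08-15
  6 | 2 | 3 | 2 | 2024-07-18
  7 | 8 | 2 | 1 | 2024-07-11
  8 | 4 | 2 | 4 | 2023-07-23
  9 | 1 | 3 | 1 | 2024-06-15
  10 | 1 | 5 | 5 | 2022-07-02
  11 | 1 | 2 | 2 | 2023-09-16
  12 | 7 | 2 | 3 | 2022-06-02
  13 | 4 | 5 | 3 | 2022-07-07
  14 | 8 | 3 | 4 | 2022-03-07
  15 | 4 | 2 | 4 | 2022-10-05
SELECT MAX(price) FROM products

Execution result:
423.60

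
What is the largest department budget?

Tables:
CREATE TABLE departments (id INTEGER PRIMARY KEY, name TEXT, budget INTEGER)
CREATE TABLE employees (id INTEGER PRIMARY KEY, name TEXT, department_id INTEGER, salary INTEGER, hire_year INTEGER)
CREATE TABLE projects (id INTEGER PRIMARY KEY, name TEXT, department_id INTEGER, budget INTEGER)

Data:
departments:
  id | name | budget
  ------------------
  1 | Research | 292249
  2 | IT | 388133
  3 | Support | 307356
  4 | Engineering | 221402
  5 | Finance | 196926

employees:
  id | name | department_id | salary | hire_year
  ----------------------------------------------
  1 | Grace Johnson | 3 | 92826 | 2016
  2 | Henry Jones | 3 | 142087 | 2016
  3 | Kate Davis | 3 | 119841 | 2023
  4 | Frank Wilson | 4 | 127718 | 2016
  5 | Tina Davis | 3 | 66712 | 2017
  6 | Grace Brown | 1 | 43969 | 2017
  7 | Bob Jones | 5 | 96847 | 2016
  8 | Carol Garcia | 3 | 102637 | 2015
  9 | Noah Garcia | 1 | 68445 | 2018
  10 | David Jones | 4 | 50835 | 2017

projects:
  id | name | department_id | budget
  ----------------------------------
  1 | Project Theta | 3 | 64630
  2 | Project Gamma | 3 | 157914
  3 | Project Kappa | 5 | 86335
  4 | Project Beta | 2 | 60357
SELECT MAX(budget) FROM departments

Execution result:
388133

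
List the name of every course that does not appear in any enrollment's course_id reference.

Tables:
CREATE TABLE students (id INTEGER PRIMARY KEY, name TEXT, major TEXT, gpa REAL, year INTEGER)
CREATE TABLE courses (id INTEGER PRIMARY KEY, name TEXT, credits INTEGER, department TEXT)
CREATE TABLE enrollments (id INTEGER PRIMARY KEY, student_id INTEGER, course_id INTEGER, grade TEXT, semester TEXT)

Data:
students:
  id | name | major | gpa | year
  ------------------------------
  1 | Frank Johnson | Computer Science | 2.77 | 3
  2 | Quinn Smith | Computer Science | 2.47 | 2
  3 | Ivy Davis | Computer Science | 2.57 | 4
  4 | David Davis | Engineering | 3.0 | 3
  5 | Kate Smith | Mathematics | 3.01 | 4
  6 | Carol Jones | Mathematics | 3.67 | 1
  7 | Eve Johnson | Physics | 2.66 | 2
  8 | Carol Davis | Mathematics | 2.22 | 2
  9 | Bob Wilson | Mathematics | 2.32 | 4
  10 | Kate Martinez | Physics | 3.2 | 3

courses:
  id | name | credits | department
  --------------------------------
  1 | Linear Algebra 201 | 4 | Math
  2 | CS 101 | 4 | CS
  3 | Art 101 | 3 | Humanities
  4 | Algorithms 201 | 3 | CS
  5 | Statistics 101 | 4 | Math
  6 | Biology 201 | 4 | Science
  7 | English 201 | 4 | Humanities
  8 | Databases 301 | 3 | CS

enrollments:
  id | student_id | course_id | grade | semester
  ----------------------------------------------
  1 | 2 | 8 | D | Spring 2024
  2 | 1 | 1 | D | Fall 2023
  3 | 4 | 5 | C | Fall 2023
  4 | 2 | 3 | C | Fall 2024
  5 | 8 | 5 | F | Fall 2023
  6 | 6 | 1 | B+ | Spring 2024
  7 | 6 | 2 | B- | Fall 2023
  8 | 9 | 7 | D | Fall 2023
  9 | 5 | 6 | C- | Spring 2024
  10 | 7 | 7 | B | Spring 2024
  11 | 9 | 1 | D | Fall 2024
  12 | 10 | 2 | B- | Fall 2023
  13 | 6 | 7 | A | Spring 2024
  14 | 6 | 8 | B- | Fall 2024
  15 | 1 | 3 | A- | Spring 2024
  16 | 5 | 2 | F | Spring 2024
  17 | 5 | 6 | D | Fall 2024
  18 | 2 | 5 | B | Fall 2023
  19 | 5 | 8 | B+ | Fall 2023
SELECT p.name FROM courses p LEFT JOIN enrollments c ON c.course_id = p.id WHERE c.id IS NULL

Execution result:
Algorithms 201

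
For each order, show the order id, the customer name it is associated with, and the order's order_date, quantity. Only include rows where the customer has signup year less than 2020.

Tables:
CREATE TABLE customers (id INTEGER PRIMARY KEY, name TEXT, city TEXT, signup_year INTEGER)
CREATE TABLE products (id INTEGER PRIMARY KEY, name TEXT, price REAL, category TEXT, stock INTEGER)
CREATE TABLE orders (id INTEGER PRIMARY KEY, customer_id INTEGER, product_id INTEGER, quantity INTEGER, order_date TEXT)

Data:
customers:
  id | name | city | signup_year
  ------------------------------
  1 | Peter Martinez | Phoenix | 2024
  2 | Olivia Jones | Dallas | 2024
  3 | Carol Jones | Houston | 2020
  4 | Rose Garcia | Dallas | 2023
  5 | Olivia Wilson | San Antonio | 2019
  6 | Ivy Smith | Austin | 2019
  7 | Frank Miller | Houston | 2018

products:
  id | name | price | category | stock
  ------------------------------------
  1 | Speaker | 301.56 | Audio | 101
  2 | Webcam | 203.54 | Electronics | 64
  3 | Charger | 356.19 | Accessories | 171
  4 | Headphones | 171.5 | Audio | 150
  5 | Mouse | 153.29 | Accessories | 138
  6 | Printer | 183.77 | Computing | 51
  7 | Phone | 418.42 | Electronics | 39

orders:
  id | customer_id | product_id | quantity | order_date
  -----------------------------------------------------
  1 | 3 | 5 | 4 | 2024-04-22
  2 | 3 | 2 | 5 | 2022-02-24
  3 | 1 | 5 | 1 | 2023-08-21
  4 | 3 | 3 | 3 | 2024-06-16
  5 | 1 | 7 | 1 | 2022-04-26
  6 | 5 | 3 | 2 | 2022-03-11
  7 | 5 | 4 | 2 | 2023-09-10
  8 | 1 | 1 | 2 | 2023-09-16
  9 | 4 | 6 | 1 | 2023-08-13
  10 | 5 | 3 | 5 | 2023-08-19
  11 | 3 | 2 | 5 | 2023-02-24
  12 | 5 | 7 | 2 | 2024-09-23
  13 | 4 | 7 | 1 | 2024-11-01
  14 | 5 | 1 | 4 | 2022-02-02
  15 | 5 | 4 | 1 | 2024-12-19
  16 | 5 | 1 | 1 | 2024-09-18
SELECT c.id, p.name AS customer, c.order_date, c.quantity FROM orders c JOIN customers p ON c.customer_id = p.id WHERE p.signup_year < 2020

Execution result:
id | customer | order_date | quantity
6 | Olivia Wilson | 2022-03-11 | 2
7 | Olivia Wilson | 2023-09-10 | 2
10 | Olivia Wilson | 2023-08-19 | 5
12 | Olivia Wilson | 2024-09-23 | 2
14 | Olivia Wilson | 2022-02-02 | 4
15 | Olivia Wilson | 2024-12-19 | 1
16 | Olivia Wilson | 2024-09-18 | 1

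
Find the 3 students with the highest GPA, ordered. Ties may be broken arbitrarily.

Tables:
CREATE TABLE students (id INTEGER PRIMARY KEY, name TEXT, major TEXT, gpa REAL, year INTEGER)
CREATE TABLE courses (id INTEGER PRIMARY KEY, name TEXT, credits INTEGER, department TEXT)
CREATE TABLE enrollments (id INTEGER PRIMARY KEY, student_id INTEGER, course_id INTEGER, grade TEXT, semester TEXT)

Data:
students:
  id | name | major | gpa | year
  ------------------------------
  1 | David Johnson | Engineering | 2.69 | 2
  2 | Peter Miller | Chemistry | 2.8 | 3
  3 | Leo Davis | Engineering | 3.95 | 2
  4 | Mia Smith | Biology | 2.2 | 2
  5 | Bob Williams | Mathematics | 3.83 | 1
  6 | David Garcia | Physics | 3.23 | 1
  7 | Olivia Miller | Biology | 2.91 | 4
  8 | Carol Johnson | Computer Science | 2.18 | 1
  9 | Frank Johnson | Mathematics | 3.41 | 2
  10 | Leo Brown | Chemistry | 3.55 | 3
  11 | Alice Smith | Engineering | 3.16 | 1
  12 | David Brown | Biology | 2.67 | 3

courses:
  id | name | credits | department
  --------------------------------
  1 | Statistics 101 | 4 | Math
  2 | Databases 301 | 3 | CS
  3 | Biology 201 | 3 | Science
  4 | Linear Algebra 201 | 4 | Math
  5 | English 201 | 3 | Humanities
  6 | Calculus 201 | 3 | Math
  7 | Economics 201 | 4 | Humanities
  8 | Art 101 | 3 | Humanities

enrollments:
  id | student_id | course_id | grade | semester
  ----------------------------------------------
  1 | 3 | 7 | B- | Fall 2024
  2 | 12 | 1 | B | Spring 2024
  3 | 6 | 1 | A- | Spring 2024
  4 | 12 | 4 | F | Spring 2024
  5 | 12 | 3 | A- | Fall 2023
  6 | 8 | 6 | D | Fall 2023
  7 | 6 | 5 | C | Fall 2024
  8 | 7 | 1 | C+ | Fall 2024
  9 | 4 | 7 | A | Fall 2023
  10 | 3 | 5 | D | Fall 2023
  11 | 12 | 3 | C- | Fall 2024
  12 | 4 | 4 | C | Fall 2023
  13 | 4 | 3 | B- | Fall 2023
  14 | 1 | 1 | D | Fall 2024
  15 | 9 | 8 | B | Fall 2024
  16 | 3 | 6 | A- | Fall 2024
SELECT name, gpa FROM students ORDER BY gpa DESC LIMIT 3

Execution result:
name | gpa
Leo Davis | 3.95
Bob Williams | 3.83
Leo Brown | 3.55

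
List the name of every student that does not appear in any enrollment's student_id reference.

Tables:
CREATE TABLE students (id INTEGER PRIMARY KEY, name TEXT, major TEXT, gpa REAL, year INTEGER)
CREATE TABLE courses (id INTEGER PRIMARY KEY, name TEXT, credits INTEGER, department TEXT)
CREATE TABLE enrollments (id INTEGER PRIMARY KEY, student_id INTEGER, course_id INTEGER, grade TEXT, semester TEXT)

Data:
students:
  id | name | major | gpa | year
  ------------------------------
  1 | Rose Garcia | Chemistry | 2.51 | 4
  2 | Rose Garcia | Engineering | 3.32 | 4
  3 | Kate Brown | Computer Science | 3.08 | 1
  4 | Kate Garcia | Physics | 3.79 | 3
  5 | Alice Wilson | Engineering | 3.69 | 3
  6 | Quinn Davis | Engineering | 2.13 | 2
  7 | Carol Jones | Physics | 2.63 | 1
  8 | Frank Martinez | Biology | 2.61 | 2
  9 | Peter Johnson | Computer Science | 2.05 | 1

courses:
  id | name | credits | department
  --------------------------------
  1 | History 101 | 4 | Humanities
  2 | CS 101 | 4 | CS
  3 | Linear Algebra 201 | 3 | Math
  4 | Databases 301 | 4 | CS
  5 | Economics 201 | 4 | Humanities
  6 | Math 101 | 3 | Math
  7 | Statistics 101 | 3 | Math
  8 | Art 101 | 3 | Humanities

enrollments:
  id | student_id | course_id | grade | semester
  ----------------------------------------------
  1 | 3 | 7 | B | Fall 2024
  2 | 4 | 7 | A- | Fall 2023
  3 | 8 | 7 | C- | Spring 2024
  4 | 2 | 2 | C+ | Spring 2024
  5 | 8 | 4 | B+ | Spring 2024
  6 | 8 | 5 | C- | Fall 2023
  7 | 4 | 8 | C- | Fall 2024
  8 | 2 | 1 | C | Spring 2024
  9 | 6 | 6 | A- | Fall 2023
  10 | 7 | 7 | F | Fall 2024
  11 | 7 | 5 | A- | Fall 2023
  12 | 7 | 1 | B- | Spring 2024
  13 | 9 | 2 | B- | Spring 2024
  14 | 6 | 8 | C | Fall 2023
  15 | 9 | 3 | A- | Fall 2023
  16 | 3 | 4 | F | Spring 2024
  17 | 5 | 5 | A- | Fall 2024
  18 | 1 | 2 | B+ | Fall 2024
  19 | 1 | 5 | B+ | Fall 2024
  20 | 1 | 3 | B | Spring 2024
SELECT p.name FROM students p LEFT JOIN enrollments c ON c.student_id = p.id WHERE c.id IS NULL

Execution result:
(no rows)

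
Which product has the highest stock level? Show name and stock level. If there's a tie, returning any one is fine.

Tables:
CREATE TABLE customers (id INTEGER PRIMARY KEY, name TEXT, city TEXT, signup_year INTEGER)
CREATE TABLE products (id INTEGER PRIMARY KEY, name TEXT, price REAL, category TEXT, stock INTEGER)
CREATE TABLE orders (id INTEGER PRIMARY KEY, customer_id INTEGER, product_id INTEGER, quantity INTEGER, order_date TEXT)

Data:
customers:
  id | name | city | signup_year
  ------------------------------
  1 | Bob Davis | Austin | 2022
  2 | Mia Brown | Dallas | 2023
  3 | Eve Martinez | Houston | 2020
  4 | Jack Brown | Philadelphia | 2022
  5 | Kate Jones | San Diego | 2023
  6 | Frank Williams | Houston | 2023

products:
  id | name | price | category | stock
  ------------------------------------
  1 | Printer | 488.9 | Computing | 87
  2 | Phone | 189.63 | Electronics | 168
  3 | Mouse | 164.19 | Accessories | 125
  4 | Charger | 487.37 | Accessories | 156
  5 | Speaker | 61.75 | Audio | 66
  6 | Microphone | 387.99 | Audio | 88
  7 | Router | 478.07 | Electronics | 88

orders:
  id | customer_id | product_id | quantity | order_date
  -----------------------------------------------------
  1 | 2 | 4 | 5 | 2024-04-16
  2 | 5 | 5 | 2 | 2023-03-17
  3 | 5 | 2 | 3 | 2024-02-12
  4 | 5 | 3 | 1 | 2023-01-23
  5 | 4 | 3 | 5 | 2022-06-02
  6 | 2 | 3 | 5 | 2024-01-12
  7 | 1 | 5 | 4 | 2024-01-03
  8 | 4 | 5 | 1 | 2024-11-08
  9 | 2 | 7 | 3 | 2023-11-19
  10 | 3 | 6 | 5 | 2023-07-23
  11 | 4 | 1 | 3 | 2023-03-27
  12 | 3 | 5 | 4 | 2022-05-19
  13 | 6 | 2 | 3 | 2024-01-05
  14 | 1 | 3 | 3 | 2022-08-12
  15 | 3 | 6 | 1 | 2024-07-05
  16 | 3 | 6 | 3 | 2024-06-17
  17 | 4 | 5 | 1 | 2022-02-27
SELECT name, stock FROM products ORDER BY stock DESC LIMIT 1

Execution result:
name | stock
Phone | 168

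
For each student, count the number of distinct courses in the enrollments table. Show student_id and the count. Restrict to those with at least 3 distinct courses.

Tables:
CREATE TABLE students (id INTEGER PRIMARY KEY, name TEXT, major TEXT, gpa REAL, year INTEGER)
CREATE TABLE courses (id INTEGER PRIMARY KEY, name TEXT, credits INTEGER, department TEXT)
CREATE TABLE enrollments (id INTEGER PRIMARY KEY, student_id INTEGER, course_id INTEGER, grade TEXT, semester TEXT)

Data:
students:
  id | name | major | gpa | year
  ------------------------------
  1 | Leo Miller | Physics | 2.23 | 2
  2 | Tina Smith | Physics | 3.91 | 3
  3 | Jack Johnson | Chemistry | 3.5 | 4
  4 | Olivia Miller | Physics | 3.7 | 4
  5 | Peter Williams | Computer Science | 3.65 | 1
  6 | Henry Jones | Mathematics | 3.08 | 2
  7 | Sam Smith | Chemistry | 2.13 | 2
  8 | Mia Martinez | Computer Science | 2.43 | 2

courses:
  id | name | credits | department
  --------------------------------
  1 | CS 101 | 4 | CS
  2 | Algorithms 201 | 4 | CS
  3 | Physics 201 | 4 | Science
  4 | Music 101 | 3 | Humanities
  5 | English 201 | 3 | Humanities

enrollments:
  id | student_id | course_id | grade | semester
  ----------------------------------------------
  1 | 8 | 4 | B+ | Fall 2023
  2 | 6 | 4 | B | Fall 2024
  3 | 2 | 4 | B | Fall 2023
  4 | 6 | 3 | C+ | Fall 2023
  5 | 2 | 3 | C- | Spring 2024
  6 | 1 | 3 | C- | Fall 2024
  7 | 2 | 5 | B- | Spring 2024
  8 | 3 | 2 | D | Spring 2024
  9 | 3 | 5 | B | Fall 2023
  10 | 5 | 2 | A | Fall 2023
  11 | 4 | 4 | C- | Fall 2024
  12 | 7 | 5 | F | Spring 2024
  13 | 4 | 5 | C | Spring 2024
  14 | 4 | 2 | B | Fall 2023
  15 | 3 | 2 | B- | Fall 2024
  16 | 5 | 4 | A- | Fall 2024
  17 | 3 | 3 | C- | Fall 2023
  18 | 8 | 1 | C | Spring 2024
SELECT student_id, COUNT(DISTINCT course_id) AS distinct_course_count FROM enrollments GROUP BY student_id HAVING COUNT(DISTINCT course_id) >= 3

Execution result:
student_id | distinct_course_count
2 | 3
3 | 3
4 | 3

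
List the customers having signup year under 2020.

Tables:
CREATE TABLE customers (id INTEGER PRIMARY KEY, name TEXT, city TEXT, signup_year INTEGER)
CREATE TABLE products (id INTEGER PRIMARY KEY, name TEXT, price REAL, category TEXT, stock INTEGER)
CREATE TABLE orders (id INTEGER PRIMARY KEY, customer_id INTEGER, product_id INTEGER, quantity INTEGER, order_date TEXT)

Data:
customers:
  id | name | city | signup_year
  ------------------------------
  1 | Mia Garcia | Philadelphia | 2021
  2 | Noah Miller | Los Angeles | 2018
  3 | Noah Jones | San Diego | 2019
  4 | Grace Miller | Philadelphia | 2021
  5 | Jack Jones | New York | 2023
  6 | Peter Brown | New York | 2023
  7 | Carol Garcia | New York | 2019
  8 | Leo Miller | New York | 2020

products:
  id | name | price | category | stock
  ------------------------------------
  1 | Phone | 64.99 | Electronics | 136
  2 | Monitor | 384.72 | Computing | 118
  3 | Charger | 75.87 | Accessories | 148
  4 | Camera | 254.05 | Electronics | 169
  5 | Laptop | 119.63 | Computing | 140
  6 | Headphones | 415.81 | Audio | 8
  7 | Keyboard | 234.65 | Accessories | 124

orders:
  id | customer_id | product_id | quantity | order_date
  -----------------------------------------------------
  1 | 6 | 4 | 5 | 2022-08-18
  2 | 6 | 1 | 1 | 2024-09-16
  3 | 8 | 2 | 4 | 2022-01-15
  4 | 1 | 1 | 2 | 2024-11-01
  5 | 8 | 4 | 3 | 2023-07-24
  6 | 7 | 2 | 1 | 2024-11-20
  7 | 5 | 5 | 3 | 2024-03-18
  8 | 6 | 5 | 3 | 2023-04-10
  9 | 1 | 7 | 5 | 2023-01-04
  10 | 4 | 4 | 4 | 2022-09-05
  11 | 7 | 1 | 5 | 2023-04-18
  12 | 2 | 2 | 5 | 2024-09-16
SELECT name, signup_year FROM customers WHERE signup_year < 2020

Execution result:
name | signup_year
Noah Miller | 2018
Noah Jones | 2019
Carol Garcia | 2019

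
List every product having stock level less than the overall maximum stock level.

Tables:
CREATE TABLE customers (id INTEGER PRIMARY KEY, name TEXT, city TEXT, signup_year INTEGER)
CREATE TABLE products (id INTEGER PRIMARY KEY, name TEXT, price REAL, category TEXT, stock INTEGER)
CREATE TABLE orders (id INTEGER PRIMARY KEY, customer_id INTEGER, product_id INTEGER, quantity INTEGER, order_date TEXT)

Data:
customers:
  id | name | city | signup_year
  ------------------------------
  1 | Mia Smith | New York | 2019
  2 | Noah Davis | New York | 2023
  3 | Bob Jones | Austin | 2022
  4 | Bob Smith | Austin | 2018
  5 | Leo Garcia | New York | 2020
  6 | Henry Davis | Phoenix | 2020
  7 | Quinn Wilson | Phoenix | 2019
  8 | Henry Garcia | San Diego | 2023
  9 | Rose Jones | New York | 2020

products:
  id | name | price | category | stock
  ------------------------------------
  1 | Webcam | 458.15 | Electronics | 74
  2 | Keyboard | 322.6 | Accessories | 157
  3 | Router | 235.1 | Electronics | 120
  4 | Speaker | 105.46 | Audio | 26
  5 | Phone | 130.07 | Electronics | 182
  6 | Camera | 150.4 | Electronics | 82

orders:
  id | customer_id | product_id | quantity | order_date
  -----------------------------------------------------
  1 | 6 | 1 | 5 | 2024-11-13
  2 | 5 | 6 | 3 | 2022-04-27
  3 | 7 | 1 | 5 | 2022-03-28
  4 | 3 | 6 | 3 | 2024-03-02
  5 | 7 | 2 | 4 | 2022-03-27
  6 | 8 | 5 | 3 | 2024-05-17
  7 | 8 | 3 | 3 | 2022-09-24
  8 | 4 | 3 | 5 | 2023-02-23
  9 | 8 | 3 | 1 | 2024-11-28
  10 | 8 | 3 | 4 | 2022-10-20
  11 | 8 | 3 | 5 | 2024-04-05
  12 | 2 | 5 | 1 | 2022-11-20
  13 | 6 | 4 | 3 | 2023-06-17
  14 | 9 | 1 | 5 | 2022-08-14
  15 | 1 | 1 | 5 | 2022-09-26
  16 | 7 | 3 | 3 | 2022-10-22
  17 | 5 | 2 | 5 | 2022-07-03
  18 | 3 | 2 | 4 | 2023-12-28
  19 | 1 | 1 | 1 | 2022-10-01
SELECT name, stock FROM products WHERE stock < (SELECT MAX(stock) FROM products)

Execution result:
name | stock
Webcam | 74
Keyboard | 157
Router | 120
Speaker | 26
Camera | 82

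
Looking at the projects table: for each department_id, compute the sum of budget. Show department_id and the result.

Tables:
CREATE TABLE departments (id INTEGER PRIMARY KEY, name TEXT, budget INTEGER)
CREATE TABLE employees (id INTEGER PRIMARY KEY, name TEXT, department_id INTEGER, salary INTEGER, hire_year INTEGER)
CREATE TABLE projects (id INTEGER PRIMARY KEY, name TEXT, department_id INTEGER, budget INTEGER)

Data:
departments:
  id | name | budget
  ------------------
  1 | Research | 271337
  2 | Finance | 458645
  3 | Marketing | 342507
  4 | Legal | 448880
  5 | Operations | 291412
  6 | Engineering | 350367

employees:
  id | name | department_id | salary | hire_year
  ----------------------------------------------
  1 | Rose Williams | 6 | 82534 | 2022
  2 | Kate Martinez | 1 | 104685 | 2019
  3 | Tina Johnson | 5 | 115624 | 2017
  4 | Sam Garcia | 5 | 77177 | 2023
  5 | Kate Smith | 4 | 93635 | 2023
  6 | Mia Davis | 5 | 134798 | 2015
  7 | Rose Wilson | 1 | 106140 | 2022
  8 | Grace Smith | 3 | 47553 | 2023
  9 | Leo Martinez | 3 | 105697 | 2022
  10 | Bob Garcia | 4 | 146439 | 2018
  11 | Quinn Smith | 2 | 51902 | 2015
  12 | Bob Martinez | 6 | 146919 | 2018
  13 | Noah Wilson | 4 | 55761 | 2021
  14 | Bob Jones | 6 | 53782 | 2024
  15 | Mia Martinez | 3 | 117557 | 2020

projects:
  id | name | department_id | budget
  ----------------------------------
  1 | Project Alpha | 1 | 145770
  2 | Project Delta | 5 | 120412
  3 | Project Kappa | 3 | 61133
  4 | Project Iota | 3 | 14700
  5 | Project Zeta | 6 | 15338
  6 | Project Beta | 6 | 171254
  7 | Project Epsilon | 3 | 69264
SELECT department_id, SUM(budget) AS sum_budget FROM projects GROUP BY department_id

Execution result:
department_id | sum_budget
1 | 145770
3 | 145097
5 | 120412
6 | 186592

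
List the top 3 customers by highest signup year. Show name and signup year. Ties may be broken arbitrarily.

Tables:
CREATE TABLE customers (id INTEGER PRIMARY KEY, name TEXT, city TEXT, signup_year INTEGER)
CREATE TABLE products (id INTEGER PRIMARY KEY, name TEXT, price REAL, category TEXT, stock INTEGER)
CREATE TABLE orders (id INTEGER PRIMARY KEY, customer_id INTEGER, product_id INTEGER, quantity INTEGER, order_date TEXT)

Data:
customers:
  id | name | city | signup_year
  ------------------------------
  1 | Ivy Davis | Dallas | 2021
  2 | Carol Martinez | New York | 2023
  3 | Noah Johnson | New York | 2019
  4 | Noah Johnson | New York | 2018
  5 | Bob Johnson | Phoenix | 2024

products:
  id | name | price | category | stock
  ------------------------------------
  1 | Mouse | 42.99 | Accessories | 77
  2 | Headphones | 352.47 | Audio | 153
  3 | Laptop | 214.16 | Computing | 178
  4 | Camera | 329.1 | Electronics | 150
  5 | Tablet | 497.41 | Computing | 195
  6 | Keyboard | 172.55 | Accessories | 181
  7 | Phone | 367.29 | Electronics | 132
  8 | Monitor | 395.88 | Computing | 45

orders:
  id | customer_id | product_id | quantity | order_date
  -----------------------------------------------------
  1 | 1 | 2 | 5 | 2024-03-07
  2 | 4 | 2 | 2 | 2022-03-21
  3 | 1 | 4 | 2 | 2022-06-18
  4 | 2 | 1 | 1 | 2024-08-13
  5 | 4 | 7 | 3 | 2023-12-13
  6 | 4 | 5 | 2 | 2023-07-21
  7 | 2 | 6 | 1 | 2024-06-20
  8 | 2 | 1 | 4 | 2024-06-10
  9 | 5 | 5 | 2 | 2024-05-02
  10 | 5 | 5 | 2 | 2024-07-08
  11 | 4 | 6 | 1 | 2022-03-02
SELECT name, signup_year FROM customers ORDER BY signup_year DESC LIMIT 3

Execution result:
name | signup_year
Bob Johnson | 2024
Carol Martinez | 2023
Ivy Davis | 2021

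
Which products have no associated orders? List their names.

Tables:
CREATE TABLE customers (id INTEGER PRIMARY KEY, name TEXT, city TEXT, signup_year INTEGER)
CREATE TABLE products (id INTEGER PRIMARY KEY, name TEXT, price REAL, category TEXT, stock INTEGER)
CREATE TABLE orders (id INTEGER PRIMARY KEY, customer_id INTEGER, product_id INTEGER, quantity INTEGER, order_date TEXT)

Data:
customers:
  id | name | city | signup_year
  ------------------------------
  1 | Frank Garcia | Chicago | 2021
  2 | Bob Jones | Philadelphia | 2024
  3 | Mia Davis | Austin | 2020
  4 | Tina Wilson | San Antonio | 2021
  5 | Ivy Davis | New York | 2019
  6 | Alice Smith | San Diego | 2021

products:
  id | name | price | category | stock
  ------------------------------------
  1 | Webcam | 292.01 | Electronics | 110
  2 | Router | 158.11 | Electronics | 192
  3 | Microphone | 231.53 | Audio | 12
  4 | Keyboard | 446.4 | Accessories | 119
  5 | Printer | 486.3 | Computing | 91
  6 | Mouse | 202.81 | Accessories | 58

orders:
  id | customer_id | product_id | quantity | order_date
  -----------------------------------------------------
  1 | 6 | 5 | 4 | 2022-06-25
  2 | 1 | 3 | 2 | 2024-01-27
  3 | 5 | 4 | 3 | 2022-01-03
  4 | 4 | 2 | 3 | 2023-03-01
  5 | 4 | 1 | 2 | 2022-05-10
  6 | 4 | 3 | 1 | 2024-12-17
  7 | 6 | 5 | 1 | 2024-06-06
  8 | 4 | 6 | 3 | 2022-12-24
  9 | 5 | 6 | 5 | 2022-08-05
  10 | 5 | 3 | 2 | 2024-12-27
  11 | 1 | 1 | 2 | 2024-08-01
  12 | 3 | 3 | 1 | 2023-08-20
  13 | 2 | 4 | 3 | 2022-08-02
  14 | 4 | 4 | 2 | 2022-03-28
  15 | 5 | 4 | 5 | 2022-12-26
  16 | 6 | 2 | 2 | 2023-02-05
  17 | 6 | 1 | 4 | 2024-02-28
SELECT p.name FROM products p LEFT JOIN orders c ON c.product_id = p.id WHERE c.id IS NULL

Execution result:
(no rows)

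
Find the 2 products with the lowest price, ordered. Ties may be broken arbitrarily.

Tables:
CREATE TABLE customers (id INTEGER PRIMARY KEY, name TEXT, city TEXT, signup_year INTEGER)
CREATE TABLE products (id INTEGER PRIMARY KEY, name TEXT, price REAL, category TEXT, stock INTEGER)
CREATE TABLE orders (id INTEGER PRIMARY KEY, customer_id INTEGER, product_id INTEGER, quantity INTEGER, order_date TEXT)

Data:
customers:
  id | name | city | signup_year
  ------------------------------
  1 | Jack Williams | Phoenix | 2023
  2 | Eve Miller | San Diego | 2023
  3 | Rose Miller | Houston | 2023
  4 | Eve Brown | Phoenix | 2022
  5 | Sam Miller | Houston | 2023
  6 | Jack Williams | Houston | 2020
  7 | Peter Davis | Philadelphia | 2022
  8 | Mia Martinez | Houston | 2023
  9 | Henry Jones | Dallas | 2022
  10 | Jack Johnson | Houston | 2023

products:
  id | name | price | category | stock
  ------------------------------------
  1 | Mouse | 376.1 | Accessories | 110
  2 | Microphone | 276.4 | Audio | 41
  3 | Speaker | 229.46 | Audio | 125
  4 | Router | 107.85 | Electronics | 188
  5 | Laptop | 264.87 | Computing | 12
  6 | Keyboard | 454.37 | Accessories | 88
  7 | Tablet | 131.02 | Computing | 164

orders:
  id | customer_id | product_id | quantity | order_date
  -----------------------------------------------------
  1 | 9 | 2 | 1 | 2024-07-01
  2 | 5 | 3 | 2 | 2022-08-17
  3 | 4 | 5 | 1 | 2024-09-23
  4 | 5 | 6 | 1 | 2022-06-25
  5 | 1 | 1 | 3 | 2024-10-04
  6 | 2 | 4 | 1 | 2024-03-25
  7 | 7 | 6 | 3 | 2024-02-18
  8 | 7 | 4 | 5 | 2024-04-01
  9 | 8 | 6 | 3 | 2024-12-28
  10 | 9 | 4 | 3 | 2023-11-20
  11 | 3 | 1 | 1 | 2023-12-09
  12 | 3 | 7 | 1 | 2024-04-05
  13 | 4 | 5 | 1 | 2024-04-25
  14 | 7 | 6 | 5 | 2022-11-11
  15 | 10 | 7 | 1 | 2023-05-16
SELECT name, price FROM products ORDER BY price ASC LIMIT 2

Execution result:
name | price
Router | 107.85
Tablet | 131.02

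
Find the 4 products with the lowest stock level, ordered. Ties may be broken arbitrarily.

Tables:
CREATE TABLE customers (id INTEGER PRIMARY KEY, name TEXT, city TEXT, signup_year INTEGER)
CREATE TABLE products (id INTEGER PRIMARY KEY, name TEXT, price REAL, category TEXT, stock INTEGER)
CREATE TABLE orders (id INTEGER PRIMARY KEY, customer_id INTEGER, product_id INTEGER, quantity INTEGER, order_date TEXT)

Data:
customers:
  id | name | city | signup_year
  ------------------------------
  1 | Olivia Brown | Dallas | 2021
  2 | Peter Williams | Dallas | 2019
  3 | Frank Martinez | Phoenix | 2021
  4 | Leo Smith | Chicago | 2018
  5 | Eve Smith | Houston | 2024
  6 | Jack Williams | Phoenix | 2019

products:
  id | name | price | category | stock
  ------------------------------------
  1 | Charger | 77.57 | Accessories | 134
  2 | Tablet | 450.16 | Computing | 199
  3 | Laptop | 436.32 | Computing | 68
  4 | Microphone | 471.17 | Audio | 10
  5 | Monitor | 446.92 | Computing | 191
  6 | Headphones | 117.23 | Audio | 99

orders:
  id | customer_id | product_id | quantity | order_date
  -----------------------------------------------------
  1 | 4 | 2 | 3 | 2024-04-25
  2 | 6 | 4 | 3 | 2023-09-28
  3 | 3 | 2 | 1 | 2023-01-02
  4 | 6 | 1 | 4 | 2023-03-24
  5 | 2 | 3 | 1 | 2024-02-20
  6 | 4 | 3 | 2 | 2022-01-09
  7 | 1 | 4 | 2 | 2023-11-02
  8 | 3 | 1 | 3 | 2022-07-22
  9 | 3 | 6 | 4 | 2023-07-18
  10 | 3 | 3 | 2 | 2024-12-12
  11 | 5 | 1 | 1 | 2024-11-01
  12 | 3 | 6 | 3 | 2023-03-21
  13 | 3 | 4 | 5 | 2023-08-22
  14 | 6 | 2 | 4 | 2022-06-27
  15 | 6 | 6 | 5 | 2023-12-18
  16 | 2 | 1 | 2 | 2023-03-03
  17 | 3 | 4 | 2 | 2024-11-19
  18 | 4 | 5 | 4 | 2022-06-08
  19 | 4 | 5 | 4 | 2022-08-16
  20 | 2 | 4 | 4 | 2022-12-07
SELECT name, stock FROM products ORDER BY stock ASC LIMIT 4

Execution result:
name | stock
Microphone | 10
Laptop | 68
Headphones | 99
Charger | 134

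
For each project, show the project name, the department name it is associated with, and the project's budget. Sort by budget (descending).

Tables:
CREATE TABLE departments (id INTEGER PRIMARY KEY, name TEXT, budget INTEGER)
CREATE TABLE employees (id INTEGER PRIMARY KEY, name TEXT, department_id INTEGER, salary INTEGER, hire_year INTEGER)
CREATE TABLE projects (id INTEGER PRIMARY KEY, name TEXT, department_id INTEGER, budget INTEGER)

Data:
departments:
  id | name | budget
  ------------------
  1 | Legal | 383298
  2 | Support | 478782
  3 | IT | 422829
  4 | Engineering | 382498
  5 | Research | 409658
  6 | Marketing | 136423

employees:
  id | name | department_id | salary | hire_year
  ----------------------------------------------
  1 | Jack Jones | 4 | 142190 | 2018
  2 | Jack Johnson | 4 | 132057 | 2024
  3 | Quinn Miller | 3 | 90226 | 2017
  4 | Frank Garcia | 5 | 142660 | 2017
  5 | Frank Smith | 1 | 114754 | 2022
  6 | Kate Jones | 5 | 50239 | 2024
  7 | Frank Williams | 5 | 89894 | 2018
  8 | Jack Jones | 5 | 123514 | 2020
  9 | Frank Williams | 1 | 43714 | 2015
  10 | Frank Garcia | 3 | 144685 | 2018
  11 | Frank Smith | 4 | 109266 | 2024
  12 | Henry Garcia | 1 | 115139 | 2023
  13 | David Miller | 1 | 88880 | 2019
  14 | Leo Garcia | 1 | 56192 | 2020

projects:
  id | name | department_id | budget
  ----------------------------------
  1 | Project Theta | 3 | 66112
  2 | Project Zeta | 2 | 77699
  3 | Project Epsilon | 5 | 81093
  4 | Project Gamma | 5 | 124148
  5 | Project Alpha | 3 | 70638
SELECT c.name, p.name AS department, c.budget FROM projects c JOIN departments p ON c.department_id = p.id ORDER BY c.budget DESC

Execution result:
name | department | budget
Project Gamma | Research | 124148
Project Epsilon | Research | 81093
Project Zeta | Support | 77699
Project Alpha | IT | 70638
Project Theta | IT | 66112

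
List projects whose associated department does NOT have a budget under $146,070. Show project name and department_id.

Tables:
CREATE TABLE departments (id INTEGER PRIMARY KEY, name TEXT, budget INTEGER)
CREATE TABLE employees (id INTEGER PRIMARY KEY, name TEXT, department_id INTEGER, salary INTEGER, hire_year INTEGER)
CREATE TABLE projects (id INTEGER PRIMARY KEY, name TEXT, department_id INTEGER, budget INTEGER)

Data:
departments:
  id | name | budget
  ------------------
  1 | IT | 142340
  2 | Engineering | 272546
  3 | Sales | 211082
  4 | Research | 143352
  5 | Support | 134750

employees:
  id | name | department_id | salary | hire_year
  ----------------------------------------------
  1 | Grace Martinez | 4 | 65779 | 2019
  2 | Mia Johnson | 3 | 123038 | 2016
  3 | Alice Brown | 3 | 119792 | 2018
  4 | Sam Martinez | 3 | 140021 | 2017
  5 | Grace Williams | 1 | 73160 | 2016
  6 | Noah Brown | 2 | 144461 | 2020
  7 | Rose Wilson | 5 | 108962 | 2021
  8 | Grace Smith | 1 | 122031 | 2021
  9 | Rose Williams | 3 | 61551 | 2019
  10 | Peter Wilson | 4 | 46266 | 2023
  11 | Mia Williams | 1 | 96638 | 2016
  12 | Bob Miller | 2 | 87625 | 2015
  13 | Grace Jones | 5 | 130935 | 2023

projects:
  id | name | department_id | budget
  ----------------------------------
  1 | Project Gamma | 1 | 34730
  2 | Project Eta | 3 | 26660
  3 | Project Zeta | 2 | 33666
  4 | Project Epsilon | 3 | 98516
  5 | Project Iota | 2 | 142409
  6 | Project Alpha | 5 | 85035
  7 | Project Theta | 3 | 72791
SELECT name, department_id FROM projects WHERE department_id NOT IN (SELECT id FROM departments WHERE budget < 146070)

Execution result:
name | department_id
Project Eta | 3
Project Zeta | 2
Project Epsilon | 3
Project Iota | 2
Project Theta | 3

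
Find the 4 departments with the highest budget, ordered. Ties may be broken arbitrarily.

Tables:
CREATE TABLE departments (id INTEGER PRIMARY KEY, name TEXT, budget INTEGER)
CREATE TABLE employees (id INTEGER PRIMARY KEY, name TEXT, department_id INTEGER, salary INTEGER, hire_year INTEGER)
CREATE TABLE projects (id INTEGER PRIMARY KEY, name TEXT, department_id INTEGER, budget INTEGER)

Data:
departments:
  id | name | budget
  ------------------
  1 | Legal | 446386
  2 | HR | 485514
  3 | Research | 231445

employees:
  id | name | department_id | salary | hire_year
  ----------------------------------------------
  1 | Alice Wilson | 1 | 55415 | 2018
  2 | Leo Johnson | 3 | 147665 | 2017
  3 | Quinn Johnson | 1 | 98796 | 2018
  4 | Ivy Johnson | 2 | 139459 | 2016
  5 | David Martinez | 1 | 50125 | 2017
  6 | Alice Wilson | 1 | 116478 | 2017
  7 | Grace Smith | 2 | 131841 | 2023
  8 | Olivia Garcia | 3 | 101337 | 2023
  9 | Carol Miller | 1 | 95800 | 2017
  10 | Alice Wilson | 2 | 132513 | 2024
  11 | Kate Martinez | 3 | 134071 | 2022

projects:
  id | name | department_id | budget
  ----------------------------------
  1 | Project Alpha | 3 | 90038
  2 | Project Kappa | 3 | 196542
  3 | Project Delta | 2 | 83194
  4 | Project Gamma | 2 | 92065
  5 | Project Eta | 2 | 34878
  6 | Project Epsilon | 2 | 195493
SELECT name, budget FROM departments ORDER BY budget DESC LIMIT 4

Execution result:
name | budget
HR | 485514
Legal | 446386
Research | 231445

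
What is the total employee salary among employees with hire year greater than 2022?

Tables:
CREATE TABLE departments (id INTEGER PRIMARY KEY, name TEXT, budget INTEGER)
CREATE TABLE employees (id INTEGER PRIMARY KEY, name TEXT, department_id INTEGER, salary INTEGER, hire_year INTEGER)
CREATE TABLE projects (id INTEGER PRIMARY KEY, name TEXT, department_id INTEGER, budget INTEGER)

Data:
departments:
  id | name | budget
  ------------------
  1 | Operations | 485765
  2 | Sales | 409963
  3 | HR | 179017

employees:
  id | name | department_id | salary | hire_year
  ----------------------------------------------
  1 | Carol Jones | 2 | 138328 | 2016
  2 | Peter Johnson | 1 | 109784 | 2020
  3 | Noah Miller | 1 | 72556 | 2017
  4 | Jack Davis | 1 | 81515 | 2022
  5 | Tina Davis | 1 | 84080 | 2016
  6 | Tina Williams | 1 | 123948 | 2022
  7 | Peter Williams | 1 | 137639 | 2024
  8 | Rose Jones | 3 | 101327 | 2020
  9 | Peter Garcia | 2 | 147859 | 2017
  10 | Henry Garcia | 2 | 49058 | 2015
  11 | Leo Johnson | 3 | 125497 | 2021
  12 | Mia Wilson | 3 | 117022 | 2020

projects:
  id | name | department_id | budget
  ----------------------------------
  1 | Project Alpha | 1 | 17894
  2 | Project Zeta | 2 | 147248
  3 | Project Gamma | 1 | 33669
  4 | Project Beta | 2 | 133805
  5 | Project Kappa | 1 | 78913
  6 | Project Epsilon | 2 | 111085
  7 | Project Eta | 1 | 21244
SELECT SUM(salary) FROM employees WHERE hire_year > 2022

Execution result:
137639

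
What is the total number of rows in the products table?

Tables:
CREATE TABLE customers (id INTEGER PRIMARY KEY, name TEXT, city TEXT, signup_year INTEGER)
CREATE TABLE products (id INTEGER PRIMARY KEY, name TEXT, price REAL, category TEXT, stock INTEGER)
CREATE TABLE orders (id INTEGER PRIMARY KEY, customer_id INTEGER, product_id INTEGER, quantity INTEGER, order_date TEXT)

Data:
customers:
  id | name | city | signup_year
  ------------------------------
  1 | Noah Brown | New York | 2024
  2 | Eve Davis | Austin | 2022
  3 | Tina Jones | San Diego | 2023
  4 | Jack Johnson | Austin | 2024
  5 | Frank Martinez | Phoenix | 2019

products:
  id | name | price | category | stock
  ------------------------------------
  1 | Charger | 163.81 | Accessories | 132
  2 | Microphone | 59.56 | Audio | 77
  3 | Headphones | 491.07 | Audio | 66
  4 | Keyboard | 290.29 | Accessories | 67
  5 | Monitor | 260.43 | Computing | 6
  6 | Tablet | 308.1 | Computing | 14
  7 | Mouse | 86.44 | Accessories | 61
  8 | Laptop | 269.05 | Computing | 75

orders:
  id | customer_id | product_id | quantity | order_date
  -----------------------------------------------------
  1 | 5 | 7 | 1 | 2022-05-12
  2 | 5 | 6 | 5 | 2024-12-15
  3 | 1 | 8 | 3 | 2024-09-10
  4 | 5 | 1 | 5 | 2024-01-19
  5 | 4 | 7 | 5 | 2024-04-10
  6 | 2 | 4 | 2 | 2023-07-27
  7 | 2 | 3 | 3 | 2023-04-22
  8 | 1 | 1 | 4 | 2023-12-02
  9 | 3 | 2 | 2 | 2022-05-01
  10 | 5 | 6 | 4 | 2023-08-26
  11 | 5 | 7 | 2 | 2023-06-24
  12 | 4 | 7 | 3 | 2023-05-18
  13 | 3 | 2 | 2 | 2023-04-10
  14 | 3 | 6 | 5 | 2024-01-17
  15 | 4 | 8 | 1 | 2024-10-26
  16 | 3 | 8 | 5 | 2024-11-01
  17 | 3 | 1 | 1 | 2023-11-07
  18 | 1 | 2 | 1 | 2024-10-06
SELECT COUNT(*) FROM products

Execution result:
8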